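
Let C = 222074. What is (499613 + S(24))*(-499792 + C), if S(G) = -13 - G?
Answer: -138741247568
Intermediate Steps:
(499613 + S(24))*(-499792 + C) = (499613 + (-13 - 1*24))*(-499792 + 222074) = (499613 + (-13 - 24))*(-277718) = (499613 - 37)*(-277718) = 499576*(-277718) = -138741247568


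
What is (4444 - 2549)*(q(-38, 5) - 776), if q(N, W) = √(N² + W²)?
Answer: -1470520 + 1895*√1469 ≈ -1.3979e+6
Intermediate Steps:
(4444 - 2549)*(q(-38, 5) - 776) = (4444 - 2549)*(√((-38)² + 5²) - 776) = 1895*(√(1444 + 25) - 776) = 1895*(√1469 - 776) = 1895*(-776 + √1469) = -1470520 + 1895*√1469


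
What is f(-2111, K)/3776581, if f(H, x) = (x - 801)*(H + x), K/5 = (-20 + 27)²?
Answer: 1037496/3776581 ≈ 0.27472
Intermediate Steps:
K = 245 (K = 5*(-20 + 27)² = 5*7² = 5*49 = 245)
f(H, x) = (-801 + x)*(H + x)
f(-2111, K)/3776581 = (245² - 801*(-2111) - 801*245 - 2111*245)/3776581 = (60025 + 1690911 - 196245 - 517195)*(1/3776581) = 1037496*(1/3776581) = 1037496/3776581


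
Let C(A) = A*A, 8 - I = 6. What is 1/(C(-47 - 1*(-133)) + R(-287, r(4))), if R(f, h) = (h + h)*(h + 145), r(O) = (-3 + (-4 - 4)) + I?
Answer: 1/4948 ≈ 0.00020210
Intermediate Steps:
I = 2 (I = 8 - 1*6 = 8 - 6 = 2)
r(O) = -9 (r(O) = (-3 + (-4 - 4)) + 2 = (-3 - 8) + 2 = -11 + 2 = -9)
C(A) = A²
R(f, h) = 2*h*(145 + h) (R(f, h) = (2*h)*(145 + h) = 2*h*(145 + h))
1/(C(-47 - 1*(-133)) + R(-287, r(4))) = 1/((-47 - 1*(-133))² + 2*(-9)*(145 - 9)) = 1/((-47 + 133)² + 2*(-9)*136) = 1/(86² - 2448) = 1/(7396 - 2448) = 1/4948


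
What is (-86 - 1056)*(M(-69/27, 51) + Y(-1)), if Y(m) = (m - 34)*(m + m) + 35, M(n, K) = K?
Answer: -178152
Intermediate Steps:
Y(m) = 35 + 2*m*(-34 + m) (Y(m) = (-34 + m)*(2*m) + 35 = 2*m*(-34 + m) + 35 = 35 + 2*m*(-34 + m))
(-86 - 1056)*(M(-69/27, 51) + Y(-1)) = (-86 - 1056)*(51 + (35 - 68*(-1) + 2*(-1)²)) = -1142*(51 + (35 + 68 + 2*1)) = -1142*(51 + (35 + 68 + 2)) = -1142*(51 + 105) = -1142*156 = -178152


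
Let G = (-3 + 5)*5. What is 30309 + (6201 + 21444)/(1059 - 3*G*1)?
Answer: 10405202/343 ≈ 30336.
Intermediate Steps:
G = 10 (G = 2*5 = 10)
30309 + (6201 + 21444)/(1059 - 3*G*1) = 30309 + (6201 + 21444)/(1059 - 3*10*1) = 30309 + 27645/(1059 - 30*1) = 30309 + 27645/(1059 - 30) = 30309 + 27645/1029 = 30309 + 27645*(1/1029) = 30309 + 9215/343 = 10405202/343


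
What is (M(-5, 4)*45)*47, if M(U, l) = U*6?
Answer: -63450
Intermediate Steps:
M(U, l) = 6*U
(M(-5, 4)*45)*47 = ((6*(-5))*45)*47 = -30*45*47 = -1350*47 = -63450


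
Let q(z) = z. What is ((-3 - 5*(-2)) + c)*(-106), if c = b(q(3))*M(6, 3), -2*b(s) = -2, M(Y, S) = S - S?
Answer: -742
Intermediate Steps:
M(Y, S) = 0
b(s) = 1 (b(s) = -½*(-2) = 1)
c = 0 (c = 1*0 = 0)
((-3 - 5*(-2)) + c)*(-106) = ((-3 - 5*(-2)) + 0)*(-106) = ((-3 + 10) + 0)*(-106) = (7 + 0)*(-106) = 7*(-106) = -742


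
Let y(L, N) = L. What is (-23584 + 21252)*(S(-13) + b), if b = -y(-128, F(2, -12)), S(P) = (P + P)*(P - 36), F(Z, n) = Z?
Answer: -3269464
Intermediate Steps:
S(P) = 2*P*(-36 + P) (S(P) = (2*P)*(-36 + P) = 2*P*(-36 + P))
b = 128 (b = -1*(-128) = 128)
(-23584 + 21252)*(S(-13) + b) = (-23584 + 21252)*(2*(-13)*(-36 - 13) + 128) = -2332*(2*(-13)*(-49) + 128) = -2332*(1274 + 128) = -2332*1402 = -3269464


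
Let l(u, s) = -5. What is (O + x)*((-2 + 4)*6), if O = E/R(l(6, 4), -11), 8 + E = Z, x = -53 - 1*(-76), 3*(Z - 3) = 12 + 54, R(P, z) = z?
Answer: 2832/11 ≈ 257.45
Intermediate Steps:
Z = 25 (Z = 3 + (12 + 54)/3 = 3 + (1/3)*66 = 3 + 22 = 25)
x = 23 (x = -53 + 76 = 23)
E = 17 (E = -8 + 25 = 17)
O = -17/11 (O = 17/(-11) = 17*(-1/11) = -17/11 ≈ -1.5455)
(O + x)*((-2 + 4)*6) = (-17/11 + 23)*((-2 + 4)*6) = 236*(2*6)/11 = (236/11)*12 = 2832/11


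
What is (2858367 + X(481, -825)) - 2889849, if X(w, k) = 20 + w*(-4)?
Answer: -33386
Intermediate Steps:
X(w, k) = 20 - 4*w
(2858367 + X(481, -825)) - 2889849 = (2858367 + (20 - 4*481)) - 2889849 = (2858367 + (20 - 1924)) - 2889849 = (2858367 - 1904) - 2889849 = 2856463 - 2889849 = -33386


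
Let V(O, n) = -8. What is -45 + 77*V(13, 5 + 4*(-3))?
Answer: -661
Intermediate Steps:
-45 + 77*V(13, 5 + 4*(-3)) = -45 + 77*(-8) = -45 - 616 = -661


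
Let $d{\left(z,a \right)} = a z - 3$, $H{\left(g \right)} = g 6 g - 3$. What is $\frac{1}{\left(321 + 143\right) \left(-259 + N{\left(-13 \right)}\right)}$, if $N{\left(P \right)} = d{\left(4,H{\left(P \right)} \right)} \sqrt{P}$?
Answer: $- \frac{259}{98531761376} - \frac{4041 i \sqrt{13}}{98531761376} \approx -2.6286 \cdot 10^{-9} - 1.4787 \cdot 10^{-7} i$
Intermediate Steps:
$H{\left(g \right)} = -3 + 6 g^{2}$ ($H{\left(g \right)} = 6 g g - 3 = 6 g^{2} - 3 = -3 + 6 g^{2}$)
$d{\left(z,a \right)} = -3 + a z$
$N{\left(P \right)} = \sqrt{P} \left(-15 + 24 P^{2}\right)$ ($N{\left(P \right)} = \left(-3 + \left(-3 + 6 P^{2}\right) 4\right) \sqrt{P} = \left(-3 + \left(-12 + 24 P^{2}\right)\right) \sqrt{P} = \left(-15 + 24 P^{2}\right) \sqrt{P} = \sqrt{P} \left(-15 + 24 P^{2}\right)$)
$\frac{1}{\left(321 + 143\right) \left(-259 + N{\left(-13 \right)}\right)} = \frac{1}{\left(321 + 143\right) \left(-259 + \sqrt{-13} \left(-15 + 24 \left(-13\right)^{2}\right)\right)} = \frac{1}{464 \left(-259 + i \sqrt{13} \left(-15 + 24 \cdot 169\right)\right)} = \frac{1}{464 \left(-259 + i \sqrt{13} \left(-15 + 4056\right)\right)} = \frac{1}{464 \left(-259 + i \sqrt{13} \cdot 4041\right)} = \frac{1}{464 \left(-259 + 4041 i \sqrt{13}\right)} = \frac{1}{-120176 + 1875024 i \sqrt{13}}$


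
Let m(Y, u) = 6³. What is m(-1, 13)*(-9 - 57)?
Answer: -14256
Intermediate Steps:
m(Y, u) = 216
m(-1, 13)*(-9 - 57) = 216*(-9 - 57) = 216*(-66) = -14256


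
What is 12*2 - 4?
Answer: 20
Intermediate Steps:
12*2 - 4 = 24 - 4 = 20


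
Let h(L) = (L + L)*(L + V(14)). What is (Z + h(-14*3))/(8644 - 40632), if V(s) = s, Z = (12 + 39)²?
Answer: -4953/31988 ≈ -0.15484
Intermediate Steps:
Z = 2601 (Z = 51² = 2601)
h(L) = 2*L*(14 + L) (h(L) = (L + L)*(L + 14) = (2*L)*(14 + L) = 2*L*(14 + L))
(Z + h(-14*3))/(8644 - 40632) = (2601 + 2*(-14*3)*(14 - 14*3))/(8644 - 40632) = (2601 + 2*(-42)*(14 - 42))/(-31988) = (2601 + 2*(-42)*(-28))*(-1/31988) = (2601 + 2352)*(-1/31988) = 4953*(-1/31988) = -4953/31988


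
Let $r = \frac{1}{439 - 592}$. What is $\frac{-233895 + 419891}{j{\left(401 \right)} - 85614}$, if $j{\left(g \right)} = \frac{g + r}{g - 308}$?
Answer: $- \frac{1323268542}{609070127} \approx -2.1726$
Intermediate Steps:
$r = - \frac{1}{153}$ ($r = \frac{1}{-153} = - \frac{1}{153} \approx -0.0065359$)
$j{\left(g \right)} = \frac{- \frac{1}{153} + g}{-308 + g}$ ($j{\left(g \right)} = \frac{g - \frac{1}{153}}{g - 308} = \frac{- \frac{1}{153} + g}{-308 + g}$)
$\frac{-233895 + 419891}{j{\left(401 \right)} - 85614} = \frac{-233895 + 419891}{\frac{- \frac{1}{153} + 401}{-308 + 401} - 85614} = \frac{185996}{\frac{1}{93} \cdot \frac{61352}{153} - 85614} = \frac{185996}{\frac{61352}{14229} - 85614} = \frac{185996}{- \frac{1218140254}{14229}} = 185996 \left(- \frac{14229}{1218140254}\right) = - \frac{1323268542}{609070127}$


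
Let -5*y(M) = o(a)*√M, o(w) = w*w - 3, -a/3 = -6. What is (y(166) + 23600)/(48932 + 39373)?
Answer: 4720/17661 - 107*√166/147175 ≈ 0.25789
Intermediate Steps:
a = 18 (a = -3*(-6) = 18)
o(w) = -3 + w² (o(w) = w² - 3 = -3 + w²)
y(M) = -321*√M/5 (y(M) = -(-3 + 18²)*√M/5 = -(-3 + 324)*√M/5 = -321*√M/5)
(y(166) + 23600)/(48932 + 39373) = (-321*√166/5 + 23600)/(48932 + 39373) = (23600 - 321*√166/5)/88305 = (23600 - 321*√166/5)*(1/88305) = 4720/17661 - 107*√166/147175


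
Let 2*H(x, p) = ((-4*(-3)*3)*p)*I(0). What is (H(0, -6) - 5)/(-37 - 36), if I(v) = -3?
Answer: -319/73 ≈ -4.3699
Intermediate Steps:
H(x, p) = -54*p (H(x, p) = (((-4*(-3)*3)*p)*(-3))/2 = (((12*3)*p)*(-3))/2 = ((36*p)*(-3))/2 = (-108*p)/2 = -54*p)
(H(0, -6) - 5)/(-37 - 36) = (-54*(-6) - 5)/(-37 - 36) = (324 - 5)/(-73) = -1/73*319 = -319/73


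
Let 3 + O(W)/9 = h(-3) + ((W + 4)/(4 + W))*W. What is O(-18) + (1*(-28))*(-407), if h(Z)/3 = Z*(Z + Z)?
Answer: 11693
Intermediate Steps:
h(Z) = 6*Z**2 (h(Z) = 3*(Z*(Z + Z)) = 3*(Z*(2*Z)) = 3*(2*Z**2) = 6*Z**2)
O(W) = 459 + 9*W (O(W) = -27 + 9*(6*(-3)**2 + ((W + 4)/(4 + W))*W) = -27 + 9*(6*9 + ((4 + W)/(4 + W))*W) = -27 + 9*(54 + 1*W) = -27 + 9*(54 + W) = -27 + (486 + 9*W) = 459 + 9*W)
O(-18) + (1*(-28))*(-407) = (459 + 9*(-18)) + (1*(-28))*(-407) = (459 - 162) - 28*(-407) = 297 + 11396 = 11693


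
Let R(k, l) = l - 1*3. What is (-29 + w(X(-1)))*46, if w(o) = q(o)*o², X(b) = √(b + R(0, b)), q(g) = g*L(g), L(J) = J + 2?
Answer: -184 - 460*I*√5 ≈ -184.0 - 1028.6*I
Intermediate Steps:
L(J) = 2 + J
q(g) = g*(2 + g)
R(k, l) = -3 + l (R(k, l) = l - 3 = -3 + l)
X(b) = √(-3 + 2*b) (X(b) = √(b + (-3 + b)) = √(-3 + 2*b))
w(o) = o³*(2 + o) (w(o) = (o*(2 + o))*o² = o³*(2 + o))
(-29 + w(X(-1)))*46 = (-29 + (√(-3 + 2*(-1)))³*(2 + √(-3 + 2*(-1))))*46 = (-29 + (√(-3 - 2))³*(2 + √(-3 - 2)))*46 = (-29 + (√(-5))³*(2 + √(-5)))*46 = (-29 + (I*√5)³*(2 + I*√5))*46 = (-29 + (-5*I*√5)*(2 + I*√5))*46 = (-29 - 5*I*√5*(2 + I*√5))*46 = -1334 - 230*I*√5*(2 + I*√5)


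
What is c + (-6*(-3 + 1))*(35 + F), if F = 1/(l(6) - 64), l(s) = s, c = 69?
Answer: 14175/29 ≈ 488.79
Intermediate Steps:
F = -1/58 (F = 1/(6 - 64) = 1/(-58) = -1/58 ≈ -0.017241)
c + (-6*(-3 + 1))*(35 + F) = 69 + (-6*(-3 + 1))*(35 - 1/58) = 69 - 6*(-2)*(2029/58) = 69 + 12*(2029/58) = 69 + 12174/29 = 14175/29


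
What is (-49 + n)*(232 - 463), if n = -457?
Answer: 116886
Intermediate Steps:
(-49 + n)*(232 - 463) = (-49 - 457)*(232 - 463) = -506*(-231) = 116886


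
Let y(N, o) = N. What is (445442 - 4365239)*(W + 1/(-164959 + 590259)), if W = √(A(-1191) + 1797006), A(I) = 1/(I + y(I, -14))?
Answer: -3919797/425300 - 14372589*√84265086522/794 ≈ -5.2546e+9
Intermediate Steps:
A(I) = 1/(2*I) (A(I) = 1/(I + I) = 1/(2*I))
W = 11*√84265086522/2382 (W = √((½)/(-1191) + 1797006) = √((½)*(-1/1191) + 1797006) = √(-1/2382 + 1797006) = √(4280468291/2382) = 11*√84265086522/2382 ≈ 1340.5)
(445442 - 4365239)*(W + 1/(-164959 + 590259)) = (445442 - 4365239)*(11*√84265086522/2382 + 1/(-164959 + 590259)) = -3919797*(11*√84265086522/2382 + 1/425300) = -3919797*(1/425300 + 11*√84265086522/2382) = -3919797/425300 - 14372589*√84265086522/794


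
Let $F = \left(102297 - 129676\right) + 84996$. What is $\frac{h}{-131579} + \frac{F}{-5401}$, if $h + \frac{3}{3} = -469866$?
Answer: $- \frac{5043435576}{710658179} \approx -7.0968$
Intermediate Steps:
$F = 57617$ ($F = -27379 + 84996 = 57617$)
$h = -469867$ ($h = -1 - 469866 = -469867$)
$\frac{h}{-131579} + \frac{F}{-5401} = - \frac{469867}{-131579} + \frac{57617}{-5401} = \left(-469867\right) \left(- \frac{1}{131579}\right) + 57617 \left(- \frac{1}{5401}\right) = \frac{469867}{131579} - \frac{57617}{5401} = - \frac{5043435576}{710658179}$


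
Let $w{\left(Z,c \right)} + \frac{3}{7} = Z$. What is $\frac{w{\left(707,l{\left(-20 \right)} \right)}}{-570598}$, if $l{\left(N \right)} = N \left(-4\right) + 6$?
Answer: $- \frac{2473}{1997093} \approx -0.0012383$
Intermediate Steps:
$l{\left(N \right)} = 6 - 4 N$ ($l{\left(N \right)} = - 4 N + 6 = 6 - 4 N$)
$w{\left(Z,c \right)} = - \frac{3}{7} + Z$
$\frac{w{\left(707,l{\left(-20 \right)} \right)}}{-570598} = \frac{- \frac{3}{7} + 707}{-570598} = \frac{4946}{7} \left(- \frac{1}{570598}\right) = - \frac{2473}{1997093}$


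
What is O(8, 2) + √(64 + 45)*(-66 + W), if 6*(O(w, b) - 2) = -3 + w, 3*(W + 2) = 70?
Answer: 17/6 - 134*√109/3 ≈ -463.50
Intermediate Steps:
W = 64/3 (W = -2 + (⅓)*70 = -2 + 70/3 = 64/3 ≈ 21.333)
O(w, b) = 3/2 + w/6 (O(w, b) = 2 + (-3 + w)/6 = 2 + (-½ + w/6) = 3/2 + w/6)
O(8, 2) + √(64 + 45)*(-66 + W) = (3/2 + (⅙)*8) + √(64 + 45)*(-66 + 64/3) = (3/2 + 4/3) + √109*(-134/3) = 17/6 - 134*√109/3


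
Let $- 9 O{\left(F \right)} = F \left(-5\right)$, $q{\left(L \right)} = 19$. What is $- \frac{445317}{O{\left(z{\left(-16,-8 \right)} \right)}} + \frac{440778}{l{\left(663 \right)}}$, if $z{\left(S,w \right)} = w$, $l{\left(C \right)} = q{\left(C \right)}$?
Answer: $\frac{93780327}{760} \approx 1.234 \cdot 10^{5}$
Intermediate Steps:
$l{\left(C \right)} = 19$
$O{\left(F \right)} = \frac{5 F}{9}$ ($O{\left(F \right)} = - \frac{F \left(-5\right)}{9} = - \frac{\left(-5\right) F}{9} = \frac{5 F}{9}$)
$- \frac{445317}{O{\left(z{\left(-16,-8 \right)} \right)}} + \frac{440778}{l{\left(663 \right)}} = - \frac{445317}{\frac{5}{9} \left(-8\right)} + \frac{440778}{19} = - \frac{445317}{- \frac{40}{9}} + 440778 \cdot \frac{1}{19} = \left(-445317\right) \left(- \frac{9}{40}\right) + \frac{440778}{19} = \frac{4007853}{40} + \frac{440778}{19} = \frac{93780327}{760}$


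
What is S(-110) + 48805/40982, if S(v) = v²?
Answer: 495931005/40982 ≈ 12101.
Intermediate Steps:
S(-110) + 48805/40982 = (-110)² + 48805/40982 = 12100 + 48805*(1/40982) = 12100 + 48805/40982 = 495931005/40982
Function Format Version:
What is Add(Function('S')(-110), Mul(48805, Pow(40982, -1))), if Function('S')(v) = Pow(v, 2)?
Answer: Rational(495931005, 40982) ≈ 12101.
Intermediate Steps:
Add(Function('S')(-110), Mul(48805, Pow(40982, -1))) = Add(Pow(-110, 2), Mul(48805, Pow(40982, -1))) = Add(12100, Mul(48805, Rational(1, 40982))) = Add(12100, Rational(48805, 40982)) = Rational(495931005, 40982)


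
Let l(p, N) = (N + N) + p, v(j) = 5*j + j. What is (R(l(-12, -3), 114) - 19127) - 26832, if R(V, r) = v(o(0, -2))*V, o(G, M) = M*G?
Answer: -45959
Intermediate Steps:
o(G, M) = G*M
v(j) = 6*j
l(p, N) = p + 2*N (l(p, N) = 2*N + p = p + 2*N)
R(V, r) = 0 (R(V, r) = (6*(0*(-2)))*V = (6*0)*V = 0*V = 0)
(R(l(-12, -3), 114) - 19127) - 26832 = (0 - 19127) - 26832 = -19127 - 26832 = -45959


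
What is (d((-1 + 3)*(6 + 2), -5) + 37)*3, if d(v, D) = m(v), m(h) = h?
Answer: 159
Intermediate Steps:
d(v, D) = v
(d((-1 + 3)*(6 + 2), -5) + 37)*3 = ((-1 + 3)*(6 + 2) + 37)*3 = (2*8 + 37)*3 = (16 + 37)*3 = 53*3 = 159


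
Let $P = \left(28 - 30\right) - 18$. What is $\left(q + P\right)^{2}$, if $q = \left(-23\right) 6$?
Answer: $24964$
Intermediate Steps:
$P = -20$ ($P = -2 - 18 = -20$)
$q = -138$
$\left(q + P\right)^{2} = \left(-138 - 20\right)^{2} = \left(-158\right)^{2} = 24964$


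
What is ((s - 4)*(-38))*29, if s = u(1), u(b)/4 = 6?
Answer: -22040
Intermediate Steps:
u(b) = 24 (u(b) = 4*6 = 24)
s = 24
((s - 4)*(-38))*29 = ((24 - 4)*(-38))*29 = (20*(-38))*29 = -760*29 = -22040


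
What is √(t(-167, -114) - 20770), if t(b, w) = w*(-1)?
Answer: 4*I*√1291 ≈ 143.72*I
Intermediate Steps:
t(b, w) = -w
√(t(-167, -114) - 20770) = √(-1*(-114) - 20770) = √(114 - 20770) = √(-20656) = 4*I*√1291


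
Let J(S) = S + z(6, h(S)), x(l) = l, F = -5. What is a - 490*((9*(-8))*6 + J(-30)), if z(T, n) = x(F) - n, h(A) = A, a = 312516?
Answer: 526646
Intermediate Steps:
z(T, n) = -5 - n
J(S) = -5 (J(S) = S + (-5 - S) = -5)
a - 490*((9*(-8))*6 + J(-30)) = 312516 - 490*((9*(-8))*6 - 5) = 312516 - 490*(-72*6 - 5) = 312516 - 490*(-432 - 5) = 312516 - 490*(-437) = 312516 + 214130 = 526646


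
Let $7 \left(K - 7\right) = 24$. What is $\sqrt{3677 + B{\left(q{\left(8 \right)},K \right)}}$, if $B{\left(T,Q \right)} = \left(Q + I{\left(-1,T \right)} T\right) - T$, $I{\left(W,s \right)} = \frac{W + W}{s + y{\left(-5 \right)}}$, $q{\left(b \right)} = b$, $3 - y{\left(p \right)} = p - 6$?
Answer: $\frac{2 \sqrt{5452755}}{77} \approx 60.652$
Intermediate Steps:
$K = \frac{73}{7}$ ($K = 7 + \frac{1}{7} \cdot 24 = 7 + \frac{24}{7} = \frac{73}{7} \approx 10.429$)
$y{\left(p \right)} = 9 - p$ ($y{\left(p \right)} = 3 - \left(p - 6\right) = 3 - \left(-6 + p\right) = 9 - p$)
$I{\left(W,s \right)} = \frac{2 W}{14 + s}$ ($I{\left(W,s \right)} = \frac{W + W}{s + \left(9 - -5\right)} = \frac{2 W}{s + \left(9 + 5\right)} = \frac{2 W}{s + 14} = \frac{2 W}{14 + s}$)
$B{\left(T,Q \right)} = Q - T - \frac{2 T}{14 + T}$ ($B{\left(T,Q \right)} = \left(Q + 2 \left(-1\right) \frac{1}{14 + T} T\right) - T = \left(Q + - \frac{2}{14 + T} T\right) - T = \left(Q - \frac{2 T}{14 + T}\right) - T = Q - T - \frac{2 T}{14 + T}$)
$\sqrt{3677 + B{\left(q{\left(8 \right)},K \right)}} = \sqrt{3677 + \frac{\left(-2\right) 8 + \left(14 + 8\right) \left(\frac{73}{7} - 8\right)}{14 + 8}} = \sqrt{3677 + \frac{-16 + 22 \left(\frac{73}{7} - 8\right)}{22}} = \sqrt{3677 + \frac{-16 + 22 \cdot \frac{17}{7}}{22}} = \sqrt{3677 + \frac{-16 + \frac{374}{7}}{22}} = \sqrt{3677 + \frac{1}{22} \cdot \frac{262}{7}} = \sqrt{3677 + \frac{131}{77}} = \sqrt{\frac{283260}{77}} = \frac{2 \sqrt{5452755}}{77}$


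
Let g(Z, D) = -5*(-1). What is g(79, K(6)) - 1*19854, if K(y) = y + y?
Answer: -19849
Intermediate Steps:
K(y) = 2*y
g(Z, D) = 5
g(79, K(6)) - 1*19854 = 5 - 1*19854 = 5 - 19854 = -19849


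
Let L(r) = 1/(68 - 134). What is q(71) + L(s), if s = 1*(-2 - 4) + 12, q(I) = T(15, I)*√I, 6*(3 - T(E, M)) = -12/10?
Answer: -1/66 + 16*√71/5 ≈ 26.949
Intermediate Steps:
T(E, M) = 16/5 (T(E, M) = 3 - (-2)/10 = 3 - ⅙*(-6/5) = 3 + ⅕ = 16/5)
q(I) = 16*√I/5
s = 6 (s = 1*(-6) + 12 = -6 + 12 = 6)
L(r) = -1/66 (L(r) = 1/(-66) = -1/66)
q(71) + L(s) = 16*√71/5 - 1/66 = -1/66 + 16*√71/5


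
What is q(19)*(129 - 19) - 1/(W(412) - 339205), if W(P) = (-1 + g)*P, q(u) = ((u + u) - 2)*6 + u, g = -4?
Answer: 8821700251/341265 ≈ 25850.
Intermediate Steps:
q(u) = -12 + 13*u (q(u) = (2*u - 2)*6 + u = (-2 + 2*u)*6 + u = (-12 + 12*u) + u = -12 + 13*u)
W(P) = -5*P (W(P) = (-1 - 4)*P = -5*P)
q(19)*(129 - 19) - 1/(W(412) - 339205) = (-12 + 13*19)*(129 - 19) - 1/(-5*412 - 339205) = (-12 + 247)*110 - 1/(-2060 - 339205) = 235*110 - 1/(-341265) = 25850 - 1*(-1/341265) = 25850 + 1/341265 = 8821700251/341265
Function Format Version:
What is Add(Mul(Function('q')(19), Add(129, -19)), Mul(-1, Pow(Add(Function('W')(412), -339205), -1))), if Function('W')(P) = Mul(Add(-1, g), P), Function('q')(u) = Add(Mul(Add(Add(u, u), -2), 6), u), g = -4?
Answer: Rational(8821700251, 341265) ≈ 25850.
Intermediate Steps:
Function('q')(u) = Add(-12, Mul(13, u)) (Function('q')(u) = Add(Mul(Add(Mul(2, u), -2), 6), u) = Add(Mul(Add(-2, Mul(2, u)), 6), u) = Add(Add(-12, Mul(12, u)), u) = Add(-12, Mul(13, u)))
Function('W')(P) = Mul(-5, P) (Function('W')(P) = Mul(Add(-1, -4), P) = Mul(-5, P))
Add(Mul(Function('q')(19), Add(129, -19)), Mul(-1, Pow(Add(Function('W')(412), -339205), -1))) = Add(Mul(Add(-12, Mul(13, 19)), Add(129, -19)), Mul(-1, Pow(Add(Mul(-5, 412), -339205), -1))) = Add(Mul(Add(-12, 247), 110), Mul(-1, Pow(Add(-2060, -339205), -1))) = Add(Mul(235, 110), Mul(-1, Pow(-341265, -1))) = Add(25850, Mul(-1, Rational(-1, 341265))) = Add(25850, Rational(1, 341265)) = Rational(8821700251, 341265)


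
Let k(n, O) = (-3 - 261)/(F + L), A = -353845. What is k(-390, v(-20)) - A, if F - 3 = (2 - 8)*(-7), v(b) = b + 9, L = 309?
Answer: 20876811/59 ≈ 3.5384e+5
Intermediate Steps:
v(b) = 9 + b
F = 45 (F = 3 + (2 - 8)*(-7) = 3 - 6*(-7) = 3 + 42 = 45)
k(n, O) = -44/59 (k(n, O) = (-3 - 261)/(45 + 309) = -264/354 = -264*1/354 = -44/59)
k(-390, v(-20)) - A = -44/59 - 1*(-353845) = -44/59 + 353845 = 20876811/59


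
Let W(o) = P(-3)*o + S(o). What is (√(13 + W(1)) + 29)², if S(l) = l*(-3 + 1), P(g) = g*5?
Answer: 837 + 116*I ≈ 837.0 + 116.0*I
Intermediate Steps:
P(g) = 5*g
S(l) = -2*l (S(l) = l*(-2) = -2*l)
W(o) = -17*o (W(o) = (5*(-3))*o - 2*o = -15*o - 2*o = -17*o)
(√(13 + W(1)) + 29)² = (√(13 - 17*1) + 29)² = (√(13 - 17) + 29)² = (√(-4) + 29)² = (2*I + 29)² = (29 + 2*I)²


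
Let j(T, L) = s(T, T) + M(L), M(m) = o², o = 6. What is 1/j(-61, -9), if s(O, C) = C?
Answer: -1/25 ≈ -0.040000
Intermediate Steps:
M(m) = 36 (M(m) = 6² = 36)
j(T, L) = 36 + T (j(T, L) = T + 36 = 36 + T)
1/j(-61, -9) = 1/(36 - 61) = 1/(-25) = -1/25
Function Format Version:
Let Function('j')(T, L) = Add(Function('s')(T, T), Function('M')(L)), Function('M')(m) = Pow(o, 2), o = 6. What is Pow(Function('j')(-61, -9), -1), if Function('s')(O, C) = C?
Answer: Rational(-1, 25) ≈ -0.040000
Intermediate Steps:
Function('M')(m) = 36 (Function('M')(m) = Pow(6, 2) = 36)
Function('j')(T, L) = Add(36, T) (Function('j')(T, L) = Add(T, 36) = Add(36, T))
Pow(Function('j')(-61, -9), -1) = Pow(Add(36, -61), -1) = Pow(-25, -1) = Rational(-1, 25)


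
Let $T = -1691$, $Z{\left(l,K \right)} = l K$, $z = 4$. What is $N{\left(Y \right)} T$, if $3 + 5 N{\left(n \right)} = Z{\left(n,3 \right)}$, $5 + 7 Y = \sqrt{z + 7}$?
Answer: $\frac{60876}{35} - \frac{5073 \sqrt{11}}{35} \approx 1258.6$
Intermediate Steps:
$Z{\left(l,K \right)} = K l$
$Y = - \frac{5}{7} + \frac{\sqrt{11}}{7}$ ($Y = - \frac{5}{7} + \frac{\sqrt{4 + 7}}{7} = - \frac{5}{7} + \frac{\sqrt{11}}{7} \approx -0.24048$)
$N{\left(n \right)} = - \frac{3}{5} + \frac{3 n}{5}$
$N{\left(Y \right)} T = \left(- \frac{3}{5} + \frac{3 \left(- \frac{5}{7} + \frac{\sqrt{11}}{7}\right)}{5}\right) \left(-1691\right) = \left(- \frac{3}{5} - \left(\frac{3}{7} - \frac{3 \sqrt{11}}{35}\right)\right) \left(-1691\right) = \left(- \frac{36}{35} + \frac{3 \sqrt{11}}{35}\right) \left(-1691\right) = \frac{60876}{35} - \frac{5073 \sqrt{11}}{35}$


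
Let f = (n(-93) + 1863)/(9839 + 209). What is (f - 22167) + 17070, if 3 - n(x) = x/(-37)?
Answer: -1894873323/371776 ≈ -5096.8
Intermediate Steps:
n(x) = 3 + x/37 (n(x) = 3 - x/(-37) = 3 - x*(-1)/37 = 3 - (-1)*x/37 = 3 + x/37)
f = 68949/371776 (f = ((3 + (1/37)*(-93)) + 1863)/(9839 + 209) = ((3 - 93/37) + 1863)/10048 = (18/37 + 1863)*(1/10048) = (68949/37)*(1/10048) = 68949/371776 ≈ 0.18546)
(f - 22167) + 17070 = (68949/371776 - 22167) + 17070 = -8241089643/371776 + 17070 = -1894873323/371776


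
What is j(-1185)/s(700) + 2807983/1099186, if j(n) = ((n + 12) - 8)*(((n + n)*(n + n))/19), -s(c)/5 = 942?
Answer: 243058878648469/3278871838 ≈ 74129.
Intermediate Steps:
s(c) = -4710 (s(c) = -5*942 = -4710)
j(n) = 4*n²*(4 + n)/19 (j(n) = ((12 + n) - 8)*(((2*n)*(2*n))*(1/19)) = (4 + n)*((4*n²)*(1/19)) = (4 + n)*(4*n²/19) = 4*n²*(4 + n)/19)
j(-1185)/s(700) + 2807983/1099186 = ((4/19)*(-1185)²*(4 - 1185))/(-4710) + 2807983/1099186 = ((4/19)*1404225*(-1181))*(-1/4710) + 2807983*(1/1099186) = -6633558900/19*(-1/4710) + 2807983/1099186 = 221118630/2983 + 2807983/1099186 = 243058878648469/3278871838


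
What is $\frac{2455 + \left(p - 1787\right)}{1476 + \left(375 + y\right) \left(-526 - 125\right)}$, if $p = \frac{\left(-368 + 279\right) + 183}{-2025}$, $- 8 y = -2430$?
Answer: $- \frac{5410424}{3567161025} \approx -0.0015167$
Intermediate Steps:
$y = \frac{1215}{4}$ ($y = \left(- \frac{1}{8}\right) \left(-2430\right) = \frac{1215}{4} \approx 303.75$)
$p = - \frac{94}{2025}$ ($p = \left(-89 + 183\right) \left(- \frac{1}{2025}\right) = 94 \left(- \frac{1}{2025}\right) = - \frac{94}{2025} \approx -0.04642$)
$\frac{2455 + \left(p - 1787\right)}{1476 + \left(375 + y\right) \left(-526 - 125\right)} = \frac{2455 - \frac{3618769}{2025}}{1476 + \left(375 + \frac{1215}{4}\right) \left(-526 - 125\right)} = \frac{2455 - \frac{3618769}{2025}}{1476 + \frac{2715}{4} \left(-651\right)} = \frac{1352606}{2025 \left(1476 - \frac{1767465}{4}\right)} = \frac{1352606}{2025 \left(- \frac{1761561}{4}\right)} = \frac{1352606}{2025} \left(- \frac{4}{1761561}\right) = - \frac{5410424}{3567161025}$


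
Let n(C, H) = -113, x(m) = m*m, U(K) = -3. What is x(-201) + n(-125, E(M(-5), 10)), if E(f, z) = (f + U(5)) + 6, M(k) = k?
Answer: 40288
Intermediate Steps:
E(f, z) = 3 + f (E(f, z) = (f - 3) + 6 = (-3 + f) + 6 = 3 + f)
x(m) = m²
x(-201) + n(-125, E(M(-5), 10)) = (-201)² - 113 = 40401 - 113 = 40288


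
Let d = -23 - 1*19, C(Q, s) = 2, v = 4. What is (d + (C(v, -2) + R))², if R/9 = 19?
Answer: 17161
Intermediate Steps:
R = 171 (R = 9*19 = 171)
d = -42 (d = -23 - 19 = -42)
(d + (C(v, -2) + R))² = (-42 + (2 + 171))² = (-42 + 173)² = 131² = 17161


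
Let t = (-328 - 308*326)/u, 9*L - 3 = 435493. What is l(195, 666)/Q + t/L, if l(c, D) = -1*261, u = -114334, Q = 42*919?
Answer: -270014959149/40038991729814 ≈ -0.0067438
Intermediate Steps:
Q = 38598
L = 435496/9 (L = ⅓ + (⅑)*435493 = ⅓ + 435493/9 = 435496/9 ≈ 48388.)
l(c, D) = -261
t = 50368/57167 (t = (-328 - 308*326)/(-114334) = (-328 - 100408)*(-1/114334) = -100736*(-1/114334) = 50368/57167 ≈ 0.88107)
l(195, 666)/Q + t/L = -261/38598 + 50368/(57167*(435496/9)) = -261*1/38598 + (50368/57167)*(9/435496) = -87/12866 + 56664/3111999979 = -270014959149/40038991729814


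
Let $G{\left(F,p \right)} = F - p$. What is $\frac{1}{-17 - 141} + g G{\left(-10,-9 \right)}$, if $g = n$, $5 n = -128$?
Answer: $\frac{20219}{790} \approx 25.594$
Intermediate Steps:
$n = - \frac{128}{5}$ ($n = \frac{1}{5} \left(-128\right) = - \frac{128}{5} \approx -25.6$)
$g = - \frac{128}{5} \approx -25.6$
$\frac{1}{-17 - 141} + g G{\left(-10,-9 \right)} = \frac{1}{-17 - 141} - \frac{128 \left(-10 - -9\right)}{5} = \frac{1}{-158} - \frac{128 \left(-10 + 9\right)}{5} = - \frac{1}{158} - - \frac{128}{5} = - \frac{1}{158} + \frac{128}{5} = \frac{20219}{790}$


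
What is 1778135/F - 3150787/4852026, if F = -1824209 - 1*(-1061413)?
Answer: -5515482485981/1850553012348 ≈ -2.9804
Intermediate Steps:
F = -762796 (F = -1824209 + 1061413 = -762796)
1778135/F - 3150787/4852026 = 1778135/(-762796) - 3150787/4852026 = 1778135*(-1/762796) - 3150787*1/4852026 = -1778135/762796 - 3150787/4852026 = -5515482485981/1850553012348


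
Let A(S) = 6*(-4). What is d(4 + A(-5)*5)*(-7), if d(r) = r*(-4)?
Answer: -3248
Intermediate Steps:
A(S) = -24
d(r) = -4*r
d(4 + A(-5)*5)*(-7) = -4*(4 - 24*5)*(-7) = -4*(4 - 120)*(-7) = -4*(-116)*(-7) = 464*(-7) = -3248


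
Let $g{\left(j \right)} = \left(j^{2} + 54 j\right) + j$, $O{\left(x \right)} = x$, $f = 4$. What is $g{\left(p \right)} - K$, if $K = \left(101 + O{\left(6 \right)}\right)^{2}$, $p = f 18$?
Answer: $-2305$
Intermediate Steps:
$p = 72$ ($p = 4 \cdot 18 = 72$)
$g{\left(j \right)} = j^{2} + 55 j$
$K = 11449$ ($K = \left(101 + 6\right)^{2} = 107^{2} = 11449$)
$g{\left(p \right)} - K = 72 \left(55 + 72\right) - 11449 = 72 \cdot 127 - 11449 = 9144 - 11449 = -2305$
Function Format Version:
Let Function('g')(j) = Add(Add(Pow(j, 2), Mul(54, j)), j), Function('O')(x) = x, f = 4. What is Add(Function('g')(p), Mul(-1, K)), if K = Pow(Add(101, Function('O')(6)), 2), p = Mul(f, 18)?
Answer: -2305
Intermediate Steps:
p = 72 (p = Mul(4, 18) = 72)
Function('g')(j) = Add(Pow(j, 2), Mul(55, j))
K = 11449 (K = Pow(Add(101, 6), 2) = Pow(107, 2) = 11449)
Add(Function('g')(p), Mul(-1, K)) = Add(Mul(72, Add(55, 72)), Mul(-1, 11449)) = Add(Mul(72, 127), -11449) = Add(9144, -11449) = -2305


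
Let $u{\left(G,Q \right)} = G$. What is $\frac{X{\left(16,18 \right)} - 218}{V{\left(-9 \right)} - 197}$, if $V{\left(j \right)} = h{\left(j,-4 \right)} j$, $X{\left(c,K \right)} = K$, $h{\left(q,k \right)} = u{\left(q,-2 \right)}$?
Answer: $\frac{50}{29} \approx 1.7241$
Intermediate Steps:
$h{\left(q,k \right)} = q$
$V{\left(j \right)} = j^{2}$ ($V{\left(j \right)} = j j = j^{2}$)
$\frac{X{\left(16,18 \right)} - 218}{V{\left(-9 \right)} - 197} = \frac{18 - 218}{\left(-9\right)^{2} - 197} = - \frac{200}{81 - 197} = - \frac{200}{-116} = \left(-200\right) \left(- \frac{1}{116}\right) = \frac{50}{29}$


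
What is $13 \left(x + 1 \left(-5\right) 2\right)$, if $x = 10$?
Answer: $0$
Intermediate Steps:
$13 \left(x + 1 \left(-5\right) 2\right) = 13 \left(10 + 1 \left(-5\right) 2\right) = 13 \left(10 - 10\right) = 13 \cdot 0 = 0$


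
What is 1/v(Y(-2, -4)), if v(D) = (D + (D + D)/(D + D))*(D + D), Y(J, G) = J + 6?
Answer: 1/40 ≈ 0.025000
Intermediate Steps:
Y(J, G) = 6 + J
v(D) = 2*D*(1 + D) (v(D) = (D + (2*D)/((2*D)))*(2*D) = (D + (2*D)*(1/(2*D)))*(2*D) = (D + 1)*(2*D) = (1 + D)*(2*D) = 2*D*(1 + D))
1/v(Y(-2, -4)) = 1/(2*(6 - 2)*(1 + (6 - 2))) = 1/(2*4*(1 + 4)) = 1/(2*4*5) = 1/40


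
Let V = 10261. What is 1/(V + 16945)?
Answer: 1/27206 ≈ 3.6757e-5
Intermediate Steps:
1/(V + 16945) = 1/(10261 + 16945) = 1/27206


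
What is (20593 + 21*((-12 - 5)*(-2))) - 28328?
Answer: -7021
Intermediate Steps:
(20593 + 21*((-12 - 5)*(-2))) - 28328 = (20593 + 21*(-17*(-2))) - 28328 = (20593 + 21*34) - 28328 = (20593 + 714) - 28328 = 21307 - 28328 = -7021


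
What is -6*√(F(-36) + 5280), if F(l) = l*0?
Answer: -24*√330 ≈ -435.98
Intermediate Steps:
F(l) = 0
-6*√(F(-36) + 5280) = -6*√(0 + 5280) = -24*√330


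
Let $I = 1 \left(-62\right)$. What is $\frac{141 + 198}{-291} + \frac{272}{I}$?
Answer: $- \frac{16695}{3007} \approx -5.552$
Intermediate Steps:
$I = -62$
$\frac{141 + 198}{-291} + \frac{272}{I} = \frac{141 + 198}{-291} + \frac{272}{-62} = 339 \left(- \frac{1}{291}\right) + 272 \left(- \frac{1}{62}\right) = - \frac{113}{97} - \frac{136}{31} = - \frac{16695}{3007}$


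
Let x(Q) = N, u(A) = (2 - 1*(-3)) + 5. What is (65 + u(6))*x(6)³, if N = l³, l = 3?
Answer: 1476225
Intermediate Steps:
u(A) = 10 (u(A) = (2 + 3) + 5 = 5 + 5 = 10)
N = 27 (N = 3³ = 27)
x(Q) = 27
(65 + u(6))*x(6)³ = (65 + 10)*27³ = 75*19683 = 1476225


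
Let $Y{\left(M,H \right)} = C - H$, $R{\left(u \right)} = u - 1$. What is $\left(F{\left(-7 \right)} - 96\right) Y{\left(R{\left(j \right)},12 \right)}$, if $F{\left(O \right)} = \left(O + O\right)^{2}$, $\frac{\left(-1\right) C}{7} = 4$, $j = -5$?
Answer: $-4000$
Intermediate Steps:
$C = -28$ ($C = \left(-7\right) 4 = -28$)
$R{\left(u \right)} = -1 + u$ ($R{\left(u \right)} = u - 1 = -1 + u$)
$Y{\left(M,H \right)} = -28 - H$
$F{\left(O \right)} = 4 O^{2}$ ($F{\left(O \right)} = \left(2 O\right)^{2} = 4 O^{2}$)
$\left(F{\left(-7 \right)} - 96\right) Y{\left(R{\left(j \right)},12 \right)} = \left(4 \left(-7\right)^{2} - 96\right) \left(-28 - 12\right) = \left(4 \cdot 49 - 96\right) \left(-28 - 12\right) = \left(196 - 96\right) \left(-40\right) = 100 \left(-40\right) = -4000$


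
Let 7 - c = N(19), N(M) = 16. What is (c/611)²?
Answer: 81/373321 ≈ 0.00021697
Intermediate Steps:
c = -9 (c = 7 - 1*16 = 7 - 16 = -9)
(c/611)² = (-9/611)² = 81/373321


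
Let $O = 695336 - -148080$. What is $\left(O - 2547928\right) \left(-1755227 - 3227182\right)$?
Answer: $8492575929408$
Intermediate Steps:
$O = 843416$ ($O = 695336 + 148080 = 843416$)
$\left(O - 2547928\right) \left(-1755227 - 3227182\right) = \left(843416 - 2547928\right) \left(-1755227 - 3227182\right) = \left(-1704512\right) \left(-4982409\right) = 8492575929408$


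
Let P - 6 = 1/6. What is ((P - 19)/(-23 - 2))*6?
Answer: 77/25 ≈ 3.0800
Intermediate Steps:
P = 37/6 (P = 6 + 1/6 = 6 + ⅙ = 37/6 ≈ 6.1667)
((P - 19)/(-23 - 2))*6 = ((37/6 - 19)/(-23 - 2))*6 = -77/6/(-25)*6 = -77/6*(-1/25)*6 = (77/150)*6 = 77/25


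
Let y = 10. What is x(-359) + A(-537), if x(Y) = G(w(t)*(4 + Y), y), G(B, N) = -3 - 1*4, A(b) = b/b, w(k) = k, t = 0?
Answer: -6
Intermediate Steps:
A(b) = 1
G(B, N) = -7 (G(B, N) = -3 - 4 = -7)
x(Y) = -7
x(-359) + A(-537) = -7 + 1 = -6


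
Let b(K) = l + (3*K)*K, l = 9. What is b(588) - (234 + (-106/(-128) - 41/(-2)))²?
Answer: 3981510855/4096 ≈ 9.7205e+5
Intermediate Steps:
b(K) = 9 + 3*K² (b(K) = 9 + (3*K)*K = 9 + 3*K²)
b(588) - (234 + (-106/(-128) - 41/(-2)))² = (9 + 3*588²) - (234 + (-106/(-128) - 41/(-2)))² = (9 + 3*345744) - (234 + (-106*(-1/128) - 41*(-½)))² = (9 + 1037232) - (234 + (53/64 + 41/2))² = 1037241 - (234 + 1365/64)² = 1037241 - (16341/64)² = 1037241 - 1*267028281/4096 = 1037241 - 267028281/4096 = 3981510855/4096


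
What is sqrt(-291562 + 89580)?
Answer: I*sqrt(201982) ≈ 449.42*I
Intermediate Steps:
sqrt(-291562 + 89580) = sqrt(-201982) = I*sqrt(201982)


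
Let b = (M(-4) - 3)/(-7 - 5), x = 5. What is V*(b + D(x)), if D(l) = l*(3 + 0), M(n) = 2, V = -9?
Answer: -543/4 ≈ -135.75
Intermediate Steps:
b = 1/12 (b = (2 - 3)/(-7 - 5) = -1/(-12) = -1*(-1/12) = 1/12 ≈ 0.083333)
D(l) = 3*l (D(l) = l*3 = 3*l)
V*(b + D(x)) = -9*(1/12 + 3*5) = -9*(1/12 + 15) = -9*181/12 = -543/4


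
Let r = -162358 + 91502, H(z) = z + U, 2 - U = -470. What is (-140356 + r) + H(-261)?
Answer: -211001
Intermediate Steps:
U = 472 (U = 2 - 1*(-470) = 2 + 470 = 472)
H(z) = 472 + z (H(z) = z + 472 = 472 + z)
r = -70856
(-140356 + r) + H(-261) = (-140356 - 70856) + (472 - 261) = -211212 + 211 = -211001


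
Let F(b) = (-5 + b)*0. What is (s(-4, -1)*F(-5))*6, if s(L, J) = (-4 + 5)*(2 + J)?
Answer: 0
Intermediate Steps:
s(L, J) = 2 + J (s(L, J) = 1*(2 + J) = 2 + J)
F(b) = 0
(s(-4, -1)*F(-5))*6 = ((2 - 1)*0)*6 = (1*0)*6 = 0*6 = 0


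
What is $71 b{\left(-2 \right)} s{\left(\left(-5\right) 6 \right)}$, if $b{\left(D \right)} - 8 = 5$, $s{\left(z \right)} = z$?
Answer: $-27690$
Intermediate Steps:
$b{\left(D \right)} = 13$ ($b{\left(D \right)} = 8 + 5 = 13$)
$71 b{\left(-2 \right)} s{\left(\left(-5\right) 6 \right)} = 71 \cdot 13 \left(\left(-5\right) 6\right) = 923 \left(-30\right) = -27690$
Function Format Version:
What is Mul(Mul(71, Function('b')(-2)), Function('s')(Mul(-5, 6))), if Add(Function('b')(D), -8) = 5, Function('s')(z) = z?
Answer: -27690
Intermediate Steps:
Function('b')(D) = 13 (Function('b')(D) = Add(8, 5) = 13)
Mul(Mul(71, Function('b')(-2)), Function('s')(Mul(-5, 6))) = Mul(Mul(71, 13), Mul(-5, 6)) = Mul(923, -30) = -27690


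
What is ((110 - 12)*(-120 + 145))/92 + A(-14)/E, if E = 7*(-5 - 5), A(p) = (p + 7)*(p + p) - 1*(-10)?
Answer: 38137/1610 ≈ 23.688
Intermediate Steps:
A(p) = 10 + 2*p*(7 + p) (A(p) = (7 + p)*(2*p) + 10 = 2*p*(7 + p) + 10 = 10 + 2*p*(7 + p))
E = -70 (E = 7*(-10) = -70)
((110 - 12)*(-120 + 145))/92 + A(-14)/E = ((110 - 12)*(-120 + 145))/92 + (10 + 2*(-14)**2 + 14*(-14))/(-70) = (98*25)*(1/92) + (10 + 2*196 - 196)*(-1/70) = 2450*(1/92) + (10 + 392 - 196)*(-1/70) = 1225/46 + 206*(-1/70) = 1225/46 - 103/35 = 38137/1610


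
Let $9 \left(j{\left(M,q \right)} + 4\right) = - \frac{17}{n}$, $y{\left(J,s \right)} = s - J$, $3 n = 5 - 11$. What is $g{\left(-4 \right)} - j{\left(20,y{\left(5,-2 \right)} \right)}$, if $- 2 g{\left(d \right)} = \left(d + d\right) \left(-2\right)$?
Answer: $- \frac{89}{18} \approx -4.9444$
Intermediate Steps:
$n = -2$ ($n = \frac{5 - 11}{3} = \frac{1}{3} \left(-6\right) = -2$)
$j{\left(M,q \right)} = - \frac{55}{18}$ ($j{\left(M,q \right)} = -4 + \frac{\left(-17\right) \frac{1}{-2}}{9} = -4 + \frac{\left(-17\right) \left(- \frac{1}{2}\right)}{9} = -4 + \frac{1}{9} \cdot \frac{17}{2} = -4 + \frac{17}{18} = - \frac{55}{18}$)
$g{\left(d \right)} = 2 d$ ($g{\left(d \right)} = - \frac{\left(d + d\right) \left(-2\right)}{2} = - \frac{2 d \left(-2\right)}{2} = - \frac{\left(-4\right) d}{2} = 2 d$)
$g{\left(-4 \right)} - j{\left(20,y{\left(5,-2 \right)} \right)} = 2 \left(-4\right) - - \frac{55}{18} = -8 + \frac{55}{18} = - \frac{89}{18}$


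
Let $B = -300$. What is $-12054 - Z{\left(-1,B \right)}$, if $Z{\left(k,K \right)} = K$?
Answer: $-11754$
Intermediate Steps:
$-12054 - Z{\left(-1,B \right)} = -12054 - -300 = -12054 + 300 = -11754$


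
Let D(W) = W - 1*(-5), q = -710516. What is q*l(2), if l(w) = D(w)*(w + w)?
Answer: -19894448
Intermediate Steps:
D(W) = 5 + W (D(W) = W + 5 = 5 + W)
l(w) = 2*w*(5 + w) (l(w) = (5 + w)*(w + w) = (5 + w)*(2*w) = 2*w*(5 + w))
q*l(2) = -1421032*2*(5 + 2) = -1421032*2*7 = -710516*28 = -19894448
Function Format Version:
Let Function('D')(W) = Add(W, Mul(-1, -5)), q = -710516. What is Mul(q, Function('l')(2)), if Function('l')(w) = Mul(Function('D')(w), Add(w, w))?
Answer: -19894448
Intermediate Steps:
Function('D')(W) = Add(5, W) (Function('D')(W) = Add(W, 5) = Add(5, W))
Function('l')(w) = Mul(2, w, Add(5, w)) (Function('l')(w) = Mul(Add(5, w), Add(w, w)) = Mul(Add(5, w), Mul(2, w)) = Mul(2, w, Add(5, w)))
Mul(q, Function('l')(2)) = Mul(-710516, Mul(2, 2, Add(5, 2))) = Mul(-710516, Mul(2, 2, 7)) = Mul(-710516, 28) = -19894448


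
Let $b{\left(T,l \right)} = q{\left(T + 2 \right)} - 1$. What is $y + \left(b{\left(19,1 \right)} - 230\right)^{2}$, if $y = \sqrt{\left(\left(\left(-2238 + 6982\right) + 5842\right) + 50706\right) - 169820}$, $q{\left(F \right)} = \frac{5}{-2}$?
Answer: $\frac{218089}{4} + 4 i \sqrt{6783} \approx 54522.0 + 329.44 i$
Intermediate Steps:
$q{\left(F \right)} = - \frac{5}{2}$ ($q{\left(F \right)} = 5 \left(- \frac{1}{2}\right) = - \frac{5}{2}$)
$b{\left(T,l \right)} = - \frac{7}{2}$ ($b{\left(T,l \right)} = - \frac{5}{2} - 1 = - \frac{7}{2}$)
$y = 4 i \sqrt{6783}$ ($y = \sqrt{\left(\left(4744 + 5842\right) + 50706\right) - 169820} = \sqrt{\left(10586 + 50706\right) - 169820} = \sqrt{61292 - 169820} = \sqrt{-108528} = 4 i \sqrt{6783} \approx 329.44 i$)
$y + \left(b{\left(19,1 \right)} - 230\right)^{2} = 4 i \sqrt{6783} + \left(- \frac{7}{2} - 230\right)^{2} = 4 i \sqrt{6783} + \left(- \frac{467}{2}\right)^{2} = 4 i \sqrt{6783} + \frac{218089}{4} = \frac{218089}{4} + 4 i \sqrt{6783}$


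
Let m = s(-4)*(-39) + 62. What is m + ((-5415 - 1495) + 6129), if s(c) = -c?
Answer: -875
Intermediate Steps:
m = -94 (m = -1*(-4)*(-39) + 62 = 4*(-39) + 62 = -156 + 62 = -94)
m + ((-5415 - 1495) + 6129) = -94 + ((-5415 - 1495) + 6129) = -94 + (-6910 + 6129) = -94 - 781 = -875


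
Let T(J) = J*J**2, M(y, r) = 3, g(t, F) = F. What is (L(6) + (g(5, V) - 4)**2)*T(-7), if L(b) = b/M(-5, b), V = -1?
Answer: -9261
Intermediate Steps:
L(b) = b/3
T(J) = J**3
(L(6) + (g(5, V) - 4)**2)*T(-7) = ((1/3)*6 + (-1 - 4)**2)*(-7)**3 = (2 + (-5)**2)*(-343) = (2 + 25)*(-343) = 27*(-343) = -9261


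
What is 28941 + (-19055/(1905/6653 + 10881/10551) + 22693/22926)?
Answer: 1705810368436619/117802637436 ≈ 14480.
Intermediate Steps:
28941 + (-19055/(1905/6653 + 10881/10551) + 22693/22926) = 28941 + (-19055/(1905*(1/6653) + 10881*(1/10551)) + 22693*(1/22926)) = 28941 + (-19055/(1905/6653 + 3627/3517) + 22693/22926) = 28941 + (-19055/30830316/23398601 + 22693/22926) = 28941 + (-19055*23398601/30830316 + 22693/22926) = 28941 + (-445860342055/30830316 + 22693/22926) = 28941 - 1703515761598657/117802637436 = 1705810368436619/117802637436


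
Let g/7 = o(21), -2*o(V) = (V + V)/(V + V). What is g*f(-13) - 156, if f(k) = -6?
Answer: -135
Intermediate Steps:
o(V) = -1/2 (o(V) = -(V + V)/(2*(V + V)) = -2*V/(2*(2*V)) = -2*V*1/(2*V)/2 = -1/2*1 = -1/2)
g = -7/2 (g = 7*(-1/2) = -7/2 ≈ -3.5000)
g*f(-13) - 156 = -7/2*(-6) - 156 = 21 - 156 = -135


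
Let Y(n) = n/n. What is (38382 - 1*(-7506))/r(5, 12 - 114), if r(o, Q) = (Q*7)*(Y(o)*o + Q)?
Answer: 7648/11543 ≈ 0.66257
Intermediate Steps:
Y(n) = 1
r(o, Q) = 7*Q*(Q + o) (r(o, Q) = (Q*7)*(1*o + Q) = (7*Q)*(o + Q) = (7*Q)*(Q + o) = 7*Q*(Q + o))
(38382 - 1*(-7506))/r(5, 12 - 114) = (38382 - 1*(-7506))/((7*(12 - 114)*((12 - 114) + 5))) = (38382 + 7506)/((7*(-102)*(-102 + 5))) = 45888/((7*(-102)*(-97))) = 45888/69258 = 45888*(1/69258) = 7648/11543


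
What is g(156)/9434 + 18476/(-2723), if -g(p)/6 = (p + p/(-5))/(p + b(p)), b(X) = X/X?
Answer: -68418861676/10082846935 ≈ -6.7857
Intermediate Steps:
b(X) = 1
g(p) = -24*p/(5*(1 + p)) (g(p) = -6*(p + p/(-5))/(p + 1) = -6*(p + p*(-⅕))/(1 + p) = -6*(p - p/5)/(1 + p) = -6*4*p/5/(1 + p) = -24*p/(5*(1 + p)))
g(156)/9434 + 18476/(-2723) = -24*156/(5 + 5*156)/9434 + 18476/(-2723) = -24*156/(5 + 780)*(1/9434) + 18476*(-1/2723) = -24*156/785*(1/9434) - 18476/2723 = -24*156*1/785*(1/9434) - 18476/2723 = -3744/785*1/9434 - 18476/2723 = -1872/3702845 - 18476/2723 = -68418861676/10082846935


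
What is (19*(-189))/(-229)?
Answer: 3591/229 ≈ 15.681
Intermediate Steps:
(19*(-189))/(-229) = -3591*(-1/229) = 3591/229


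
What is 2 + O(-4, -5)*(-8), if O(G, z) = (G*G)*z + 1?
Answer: 634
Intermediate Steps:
O(G, z) = 1 + z*G² (O(G, z) = G²*z + 1 = z*G² + 1 = 1 + z*G²)
2 + O(-4, -5)*(-8) = 2 + (1 - 5*(-4)²)*(-8) = 2 + (1 - 5*16)*(-8) = 2 + (1 - 80)*(-8) = 2 - 79*(-8) = 2 + 632 = 634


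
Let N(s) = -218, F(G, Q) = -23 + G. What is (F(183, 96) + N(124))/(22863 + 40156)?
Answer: -58/63019 ≈ -0.00092036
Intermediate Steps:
(F(183, 96) + N(124))/(22863 + 40156) = ((-23 + 183) - 218)/(22863 + 40156) = (160 - 218)/63019 = -58*1/63019 = -58/63019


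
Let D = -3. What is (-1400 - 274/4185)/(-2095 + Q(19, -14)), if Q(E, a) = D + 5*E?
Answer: 5859274/8382555 ≈ 0.69898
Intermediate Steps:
Q(E, a) = -3 + 5*E
(-1400 - 274/4185)/(-2095 + Q(19, -14)) = (-1400 - 274/4185)/(-2095 + (-3 + 5*19)) = (-1400 - 274*1/4185)/(-2095 + (-3 + 95)) = (-1400 - 274/4185)/(-2095 + 92) = -5859274/4185/(-2003) = -5859274/4185*(-1/2003) = 5859274/8382555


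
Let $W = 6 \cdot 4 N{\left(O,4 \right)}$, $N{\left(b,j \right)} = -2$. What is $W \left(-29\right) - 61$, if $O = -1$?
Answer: $1331$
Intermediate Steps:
$W = -48$ ($W = 6 \cdot 4 \left(-2\right) = 24 \left(-2\right) = -48$)
$W \left(-29\right) - 61 = \left(-48\right) \left(-29\right) - 61 = 1392 - 61 = 1331$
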